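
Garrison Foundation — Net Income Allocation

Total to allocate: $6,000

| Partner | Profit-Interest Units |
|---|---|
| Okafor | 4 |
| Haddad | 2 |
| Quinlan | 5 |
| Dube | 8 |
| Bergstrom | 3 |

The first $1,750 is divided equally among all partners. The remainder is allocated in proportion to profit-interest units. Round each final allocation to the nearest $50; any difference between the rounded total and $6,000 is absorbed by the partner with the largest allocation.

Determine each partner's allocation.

Okafor: $1,100; Haddad: $750; Quinlan: $1,300; Dube: $1,900; Bergstrom: $950

$1,750 shared equally gives $350 per partner.
Remainder $4,250 by profit-interest units (total 22): Okafor 772.73 → $750; Haddad 386.36 → $400; Quinlan 965.91 → $950; Dube 1,545.45 → $1,550; Bergstrom 579.55 → $600.
Totals: Okafor $350 + $750 = $1,100; Haddad $350 + $400 = $750; Quinlan $350 + $950 = $1,300; Dube $350 + $1,550 = $1,900; Bergstrom $350 + $600 = $950.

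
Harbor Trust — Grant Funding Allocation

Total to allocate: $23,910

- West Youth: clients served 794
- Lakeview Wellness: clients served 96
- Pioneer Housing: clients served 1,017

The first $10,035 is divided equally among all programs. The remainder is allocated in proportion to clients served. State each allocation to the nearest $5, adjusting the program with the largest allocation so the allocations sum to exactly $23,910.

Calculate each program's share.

First tranche $10,035 split equally: $3,345 each.
Remainder $13,875 by clients served (total 1,907): West Youth 5,777.01 → $5,775; Lakeview Wellness 698.48 → $700; Pioneer Housing 7,399.51 → $7,400.
Totals: West Youth $3,345 + $5,775 = $9,120; Lakeview Wellness $3,345 + $700 = $4,045; Pioneer Housing $3,345 + $7,400 = $10,745.

West Youth: $9,120 · Lakeview Wellness: $4,045 · Pioneer Housing: $10,745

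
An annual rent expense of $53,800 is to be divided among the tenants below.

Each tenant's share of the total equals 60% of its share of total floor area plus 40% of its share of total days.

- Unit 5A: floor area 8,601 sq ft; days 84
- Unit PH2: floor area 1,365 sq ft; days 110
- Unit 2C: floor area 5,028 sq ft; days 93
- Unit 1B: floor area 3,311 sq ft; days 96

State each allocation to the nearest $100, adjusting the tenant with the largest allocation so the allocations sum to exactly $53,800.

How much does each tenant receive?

Floor area total 18,305; days total 383.
Combined weights (60% floor area + 40% days): Unit 5A 0.3697; Unit PH2 0.1596; Unit 2C 0.2619; Unit 1B 0.2088.
Raw shares: Unit 5A 19,887.25; Unit PH2 8,587.79; Unit 2C 14,092.12; Unit 1B 11,232.84.
After rounding ($100): Unit 5A $19,900; Unit PH2 $8,600; Unit 2C $14,100; Unit 1B $11,200. Sum = $53,800.
Rounded total matches; no reconciliation needed.

Unit 5A: $19,900; Unit PH2: $8,600; Unit 2C: $14,100; Unit 1B: $11,200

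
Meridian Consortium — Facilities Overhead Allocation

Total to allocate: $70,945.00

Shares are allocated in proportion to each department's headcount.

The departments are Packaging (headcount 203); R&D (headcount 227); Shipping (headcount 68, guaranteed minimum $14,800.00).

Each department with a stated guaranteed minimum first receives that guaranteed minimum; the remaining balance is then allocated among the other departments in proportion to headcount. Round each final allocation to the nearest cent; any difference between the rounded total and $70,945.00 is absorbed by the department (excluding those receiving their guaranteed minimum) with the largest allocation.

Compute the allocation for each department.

Fund the minimums — Shipping $14,800.00. Remaining pool $56,145.00.
Remaining pool split over remaining headcount 430: Packaging 26,505.6628 → $26,505.66; R&D 29,639.3372 → $29,639.34.

Packaging: $26,505.66; R&D: $29,639.34; Shipping: $14,800.00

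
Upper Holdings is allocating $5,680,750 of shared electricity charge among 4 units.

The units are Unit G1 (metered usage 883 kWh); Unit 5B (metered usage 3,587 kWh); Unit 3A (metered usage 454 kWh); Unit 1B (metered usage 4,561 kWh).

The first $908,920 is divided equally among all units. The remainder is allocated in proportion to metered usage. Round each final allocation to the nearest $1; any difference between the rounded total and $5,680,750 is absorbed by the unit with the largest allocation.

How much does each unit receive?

Unit G1: $671,460; Unit 5B: $2,031,822; Unit 3A: $455,634; Unit 1B: $2,521,834

First tranche $908,920 split equally: $227,230 each.
Remainder $4,771,830 by metered usage (total 9,485): Unit G1 444,230.46 → $444,230; Unit 5B 1,804,591.90 → $1,804,592; Unit 3A 228,403.88 → $228,404; Unit 1B 2,294,603.76 → $2,294,604.
Totals: Unit G1 $227,230 + $444,230 = $671,460; Unit 5B $227,230 + $1,804,592 = $2,031,822; Unit 3A $227,230 + $228,404 = $455,634; Unit 1B $227,230 + $2,294,604 = $2,521,834.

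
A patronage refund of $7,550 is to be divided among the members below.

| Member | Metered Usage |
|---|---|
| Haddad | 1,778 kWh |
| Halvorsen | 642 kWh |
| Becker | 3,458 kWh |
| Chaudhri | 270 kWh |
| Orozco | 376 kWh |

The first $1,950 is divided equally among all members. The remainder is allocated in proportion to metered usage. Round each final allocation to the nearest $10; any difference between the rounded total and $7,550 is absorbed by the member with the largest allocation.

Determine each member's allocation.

Haddad: $1,920 | Halvorsen: $940 | Becker: $3,360 | Chaudhri: $620 | Orozco: $710

First tranche $1,950 split equally: $390 each.
Remainder $5,600 by metered usage (total 6,524): Haddad 1,526.18 → $1,530; Halvorsen 551.07 → $550; Becker 2,968.24 → $2,970; Chaudhri 231.76 → $230; Orozco 322.75 → $320.
Totals: Haddad $390 + $1,530 = $1,920; Halvorsen $390 + $550 = $940; Becker $390 + $2,970 = $3,360; Chaudhri $390 + $230 = $620; Orozco $390 + $320 = $710.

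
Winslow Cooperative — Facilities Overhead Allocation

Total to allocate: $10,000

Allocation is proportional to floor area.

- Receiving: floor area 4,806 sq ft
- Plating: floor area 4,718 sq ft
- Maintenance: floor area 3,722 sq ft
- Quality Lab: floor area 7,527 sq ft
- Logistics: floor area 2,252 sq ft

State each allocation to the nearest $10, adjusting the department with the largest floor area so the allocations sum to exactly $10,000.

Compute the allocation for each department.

Combined floor area = 23,025.
Raw shares: Receiving 4,806/23,025 × $10,000 = 2,087.30; Plating 4,718/23,025 × $10,000 = 2,049.08; Maintenance 3,722/23,025 × $10,000 = 1,616.50; Quality Lab 7,527/23,025 × $10,000 = 3,269.06; Logistics 2,252/23,025 × $10,000 = 978.07.
After rounding ($10): Receiving $2,090; Plating $2,050; Maintenance $1,620; Quality Lab $3,270; Logistics $980. Sum = $10,010.
Difference $10,000 − $10,010 = −$10 applied to largest floor area (Quality Lab): Quality Lab becomes $3,260.

Receiving: $2,090 · Plating: $2,050 · Maintenance: $1,620 · Quality Lab: $3,260 · Logistics: $980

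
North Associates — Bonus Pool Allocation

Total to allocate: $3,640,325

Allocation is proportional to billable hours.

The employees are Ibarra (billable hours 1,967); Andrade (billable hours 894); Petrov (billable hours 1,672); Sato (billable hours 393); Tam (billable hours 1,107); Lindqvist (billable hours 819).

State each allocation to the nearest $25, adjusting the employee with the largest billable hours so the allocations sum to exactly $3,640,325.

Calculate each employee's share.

Ibarra: $1,045,000 | Andrade: $474,975 | Petrov: $888,300 | Sato: $208,800 | Tam: $588,125 | Lindqvist: $435,125

Total billable hours = 6,852.
Unrounded shares: Ibarra 1,967/6,852 × $3,640,325 = 1,045,026.16; Andrade 894/6,852 × $3,640,325 = 474,963.59; Petrov 1,672/6,852 × $3,640,325 = 888,298.80; Sato 393/6,852 × $3,640,325 = 208,792.72; Tam 1,107/6,852 × $3,640,325 = 588,126.06; Lindqvist 819/6,852 × $3,640,325 = 435,117.66.
After rounding ($25): Ibarra $1,045,025; Andrade $474,975; Petrov $888,300; Sato $208,800; Tam $588,125; Lindqvist $435,125. Sum = $3,640,350.
Difference $3,640,325 − $3,640,350 = −$25 applied to largest billable hours (Ibarra): Ibarra becomes $1,045,000.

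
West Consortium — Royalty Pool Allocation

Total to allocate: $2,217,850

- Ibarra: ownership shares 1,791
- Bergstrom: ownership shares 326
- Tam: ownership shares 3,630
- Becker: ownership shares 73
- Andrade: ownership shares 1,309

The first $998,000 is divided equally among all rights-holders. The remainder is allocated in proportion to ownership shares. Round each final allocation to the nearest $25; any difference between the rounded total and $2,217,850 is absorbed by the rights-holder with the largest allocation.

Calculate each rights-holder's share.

First tranche $998,000 split equally: $199,600 each.
Remainder $1,219,850 by ownership shares (total 7,129): Ibarra 306,459.72 → $306,450; Bergstrom 55,782.17 → $55,775; Tam 621,132.77 → $621,125; Becker 12,491.10 → $12,500; Andrade 223,984.24 → $223,975.
Rounding difference +$25 on remainder applied to Tam.
Totals: Ibarra $199,600 + $306,450 = $506,050; Bergstrom $199,600 + $55,775 = $255,375; Tam $199,600 + $621,150 = $820,750; Becker $199,600 + $12,500 = $212,100; Andrade $199,600 + $223,975 = $423,575.

Ibarra: $506,050 | Bergstrom: $255,375 | Tam: $820,750 | Becker: $212,100 | Andrade: $423,575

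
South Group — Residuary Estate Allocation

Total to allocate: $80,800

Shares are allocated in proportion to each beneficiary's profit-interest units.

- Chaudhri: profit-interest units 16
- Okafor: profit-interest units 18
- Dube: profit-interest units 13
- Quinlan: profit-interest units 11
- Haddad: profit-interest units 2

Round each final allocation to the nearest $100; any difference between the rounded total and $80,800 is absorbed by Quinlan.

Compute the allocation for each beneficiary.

Chaudhri: $21,500; Okafor: $24,200; Dube: $17,500; Quinlan: $14,900; Haddad: $2,700

Profit-interest units total: 60.
Proportional shares: Chaudhri 16/60 × $80,800 = 21,546.67; Okafor 18/60 × $80,800 = 24,240.00; Dube 13/60 × $80,800 = 17,506.67; Quinlan 11/60 × $80,800 = 14,813.33; Haddad 2/60 × $80,800 = 2,693.33.
After rounding ($100): Chaudhri $21,500; Okafor $24,200; Dube $17,500; Quinlan $14,800; Haddad $2,700. Sum = $80,700.
Difference $80,800 − $80,700 = +$100 applied to Quinlan: Quinlan becomes $14,900.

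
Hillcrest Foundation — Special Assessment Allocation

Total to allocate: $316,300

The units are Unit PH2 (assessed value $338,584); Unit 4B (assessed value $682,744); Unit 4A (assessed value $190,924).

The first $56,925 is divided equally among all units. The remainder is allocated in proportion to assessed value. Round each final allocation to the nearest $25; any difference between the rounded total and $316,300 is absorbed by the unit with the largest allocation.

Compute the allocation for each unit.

Equal tier: $56,925 ÷ 3 = $18,975 apiece.
Remainder $259,375 by assessed value (total 1,212,252): Unit PH2 72,443.87 → $72,450; Unit 4B 146,080.79 → $146,075; Unit 4A 40,850.35 → $40,850.
Totals: Unit PH2 $18,975 + $72,450 = $91,425; Unit 4B $18,975 + $146,075 = $165,050; Unit 4A $18,975 + $40,850 = $59,825.

Unit PH2: $91,425; Unit 4B: $165,050; Unit 4A: $59,825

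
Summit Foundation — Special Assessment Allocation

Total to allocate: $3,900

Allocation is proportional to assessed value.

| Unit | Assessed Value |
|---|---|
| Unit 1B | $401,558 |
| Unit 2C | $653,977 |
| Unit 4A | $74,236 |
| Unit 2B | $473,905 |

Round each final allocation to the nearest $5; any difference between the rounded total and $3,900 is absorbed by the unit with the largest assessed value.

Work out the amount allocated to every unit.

Unit 1B: $975 | Unit 2C: $1,595 | Unit 4A: $180 | Unit 2B: $1,150

Assessed value total: 1,603,676.
Pro-rata amounts: Unit 1B 401,558/1,603,676 × $3,900 = 976.55; Unit 2C 653,977/1,603,676 × $3,900 = 1,590.41; Unit 4A 74,236/1,603,676 × $3,900 = 180.54; Unit 2B 473,905/1,603,676 × $3,900 = 1,152.496.
After rounding ($5): Unit 1B $975; Unit 2C $1,590; Unit 4A $180; Unit 2B $1,150. Sum = $3,895.
Difference $3,900 − $3,895 = +$5 applied to largest assessed value (Unit 2C): Unit 2C becomes $1,595.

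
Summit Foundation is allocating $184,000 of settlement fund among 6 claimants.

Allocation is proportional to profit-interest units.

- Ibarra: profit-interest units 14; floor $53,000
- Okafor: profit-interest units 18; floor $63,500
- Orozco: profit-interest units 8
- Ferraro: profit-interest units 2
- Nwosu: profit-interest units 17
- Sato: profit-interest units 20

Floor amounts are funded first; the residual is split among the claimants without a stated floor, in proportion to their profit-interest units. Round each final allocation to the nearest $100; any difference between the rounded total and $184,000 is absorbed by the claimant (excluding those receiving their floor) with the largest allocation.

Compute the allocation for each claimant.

Ibarra: $53,000 · Okafor: $63,500 · Orozco: $11,500 · Ferraro: $2,900 · Nwosu: $24,400 · Sato: $28,700

Fund the minimums — Ibarra $53,000; Okafor $63,500. Balance $67,500.
Balance split over remaining profit-interest units 47: Orozco 11,489.36 → $11,500; Ferraro 2,872.34 → $2,900; Nwosu 24,414.89 → $24,400; Sato 28,723.40 → $28,700.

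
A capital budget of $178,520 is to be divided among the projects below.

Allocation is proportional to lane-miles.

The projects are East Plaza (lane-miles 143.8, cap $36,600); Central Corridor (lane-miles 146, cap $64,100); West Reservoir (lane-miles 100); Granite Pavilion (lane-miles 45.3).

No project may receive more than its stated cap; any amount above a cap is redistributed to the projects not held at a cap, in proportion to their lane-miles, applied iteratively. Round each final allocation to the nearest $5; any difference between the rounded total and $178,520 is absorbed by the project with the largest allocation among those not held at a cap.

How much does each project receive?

East Plaza: $36,600 · Central Corridor: $64,100 · West Reservoir: $53,560 · Granite Pavilion: $24,260

Total lane-miles = 435.1.
Proportional shares (ignoring caps): East Plaza 59,000.63; Central Corridor 59,903.29; West Reservoir 41,029.65; Granite Pavilion 18,586.43.
Held at cap: East Plaza ($36,600); remaining pool $141,920 reallocated over remaining lane-miles 291.3.
Held at cap: Central Corridor ($64,100); remaining pool $77,820 reallocated over remaining lane-miles 145.3.
Shares after redistribution: West Reservoir 53,558.16 → $53,560; Granite Pavilion 24,261.84 → $24,260.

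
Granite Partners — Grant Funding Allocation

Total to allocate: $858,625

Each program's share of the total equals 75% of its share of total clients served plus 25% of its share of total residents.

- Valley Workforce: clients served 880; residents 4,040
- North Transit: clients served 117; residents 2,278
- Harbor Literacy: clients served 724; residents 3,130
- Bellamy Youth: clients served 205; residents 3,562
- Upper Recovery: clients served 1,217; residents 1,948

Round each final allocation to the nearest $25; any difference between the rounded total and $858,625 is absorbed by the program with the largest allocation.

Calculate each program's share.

Valley Workforce: $238,275 | North Transit: $56,675 | Harbor Literacy: $193,250 | Bellamy Youth: $93,125 | Upper Recovery: $277,300

Totals — clients served 3,143, residents 14,958.
Combined weights (75% clients served + 25% residents): Valley Workforce 0.2775; North Transit 0.0660; Harbor Literacy 0.2251; Bellamy Youth 0.1085; Upper Recovery 0.3230.
Pro-rata amounts: Valley Workforce 238,279.47; North Transit 56,662.77; Harbor Literacy 193,257.61; Bellamy Youth 93,119.25; Upper Recovery 277,305.89.
At nearest $25: Valley Workforce $238,275; North Transit $56,675; Harbor Literacy $193,250; Bellamy Youth $93,125; Upper Recovery $277,300. Sum = $858,625.
Rounded total matches; no reconciliation needed.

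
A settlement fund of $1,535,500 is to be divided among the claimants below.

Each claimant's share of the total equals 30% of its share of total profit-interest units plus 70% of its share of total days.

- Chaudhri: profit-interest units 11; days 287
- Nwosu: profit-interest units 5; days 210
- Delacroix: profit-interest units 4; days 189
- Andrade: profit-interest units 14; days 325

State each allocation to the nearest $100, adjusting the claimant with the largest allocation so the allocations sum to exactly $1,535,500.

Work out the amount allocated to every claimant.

Chaudhri: $454,200; Nwosu: $291,000; Delacroix: $255,100; Andrade: $535,200

Totals — profit-interest units 34, days 1,011.
Blended shares (30% profit-interest units + 70% days): Chaudhri 0.2958; Nwosu 0.1895; Delacroix 0.1662; Andrade 0.3486.
Raw shares: Chaudhri 454,159.39; Nwosu 291,005.26; Delacroix 255,130.47; Andrade 535,204.88.
Rounded to nearest $100: Chaudhri $454,200; Nwosu $291,000; Delacroix $255,100; Andrade $535,200. Sum = $1,535,500.
Rounded total matches; no reconciliation needed.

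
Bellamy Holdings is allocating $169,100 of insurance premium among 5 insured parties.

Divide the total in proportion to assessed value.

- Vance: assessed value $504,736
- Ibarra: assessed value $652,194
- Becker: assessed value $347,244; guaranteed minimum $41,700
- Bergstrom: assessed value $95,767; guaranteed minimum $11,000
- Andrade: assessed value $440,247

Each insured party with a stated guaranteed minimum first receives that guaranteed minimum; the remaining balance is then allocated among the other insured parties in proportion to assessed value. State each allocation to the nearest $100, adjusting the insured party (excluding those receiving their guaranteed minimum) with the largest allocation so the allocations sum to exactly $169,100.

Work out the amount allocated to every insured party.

Vance: $36,800 | Ibarra: $47,500 | Becker: $41,700 | Bergstrom: $11,000 | Andrade: $32,100

Fund the minimums — Becker $41,700; Bergstrom $11,000. Balance $116,400.
Balance split over remaining assessed value 1,597,177: Vance 36,784.45 → $36,800; Ibarra 47,530.98 → $47,500; Andrade 32,084.58 → $32,100.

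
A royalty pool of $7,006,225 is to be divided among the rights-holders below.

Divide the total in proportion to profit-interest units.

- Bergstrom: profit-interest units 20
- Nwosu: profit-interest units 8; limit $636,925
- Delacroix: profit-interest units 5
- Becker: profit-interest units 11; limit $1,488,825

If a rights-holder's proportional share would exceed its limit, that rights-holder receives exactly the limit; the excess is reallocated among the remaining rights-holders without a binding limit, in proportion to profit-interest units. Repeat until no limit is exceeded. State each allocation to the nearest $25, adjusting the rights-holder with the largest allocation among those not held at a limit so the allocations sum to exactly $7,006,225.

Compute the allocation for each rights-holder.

Combined profit-interest units = 44.
Proportional shares (ignoring caps): Bergstrom 3,184,647.73; Nwosu 1,273,859.09; Delacroix 796,161.93; Becker 1,751,556.25.
Capped: Nwosu ($636,925), Becker ($1,488,825); residual $4,880,475 reallocated over remaining profit-interest units 25.
Redistributed shares: Bergstrom 3,904,380.00 → $3,904,375; Delacroix 976,095.00 → $976,100.

Bergstrom: $3,904,375; Nwosu: $636,925; Delacroix: $976,100; Becker: $1,488,825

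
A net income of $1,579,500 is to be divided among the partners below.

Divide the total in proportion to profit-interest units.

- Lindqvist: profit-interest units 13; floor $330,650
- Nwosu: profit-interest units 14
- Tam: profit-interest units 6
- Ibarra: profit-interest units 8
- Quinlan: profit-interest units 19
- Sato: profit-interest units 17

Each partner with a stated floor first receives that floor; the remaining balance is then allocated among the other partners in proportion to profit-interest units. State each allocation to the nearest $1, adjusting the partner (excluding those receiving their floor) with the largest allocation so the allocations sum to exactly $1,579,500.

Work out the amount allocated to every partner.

Fund the minimums — Lindqvist $330,650. Remaining pool $1,248,850.
Remaining pool split over remaining profit-interest units 64: Nwosu 273,185.94 → $273,186; Tam 117,079.69 → $117,080; Ibarra 156,106.25 → $156,106; Quinlan 370,752.34 → $370,752; Sato 331,725.78 → $331,726.

Lindqvist: $330,650; Nwosu: $273,186; Tam: $117,080; Ibarra: $156,106; Quinlan: $370,752; Sato: $331,726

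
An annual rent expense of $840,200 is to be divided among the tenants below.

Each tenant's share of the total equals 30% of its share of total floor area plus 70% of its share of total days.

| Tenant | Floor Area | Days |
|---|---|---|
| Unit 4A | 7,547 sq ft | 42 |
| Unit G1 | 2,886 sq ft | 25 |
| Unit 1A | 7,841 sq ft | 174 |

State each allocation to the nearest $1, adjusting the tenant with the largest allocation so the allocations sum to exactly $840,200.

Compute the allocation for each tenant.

Unit 4A: $206,596 | Unit G1: $100,818 | Unit 1A: $532,786

Floor area total 18,274; days total 241.
Composite weights (30% floor area + 70% days): Unit 4A 0.2459; Unit G1 0.1200; Unit 1A 0.6341.
Unrounded shares: Unit 4A 206,595.97; Unit G1 100,818.03; Unit 1A 532,785.99.
At nearest $1: Unit 4A $206,596; Unit G1 $100,818; Unit 1A $532,786. Sum = $840,200.
Sum already equals the total — no adjustment.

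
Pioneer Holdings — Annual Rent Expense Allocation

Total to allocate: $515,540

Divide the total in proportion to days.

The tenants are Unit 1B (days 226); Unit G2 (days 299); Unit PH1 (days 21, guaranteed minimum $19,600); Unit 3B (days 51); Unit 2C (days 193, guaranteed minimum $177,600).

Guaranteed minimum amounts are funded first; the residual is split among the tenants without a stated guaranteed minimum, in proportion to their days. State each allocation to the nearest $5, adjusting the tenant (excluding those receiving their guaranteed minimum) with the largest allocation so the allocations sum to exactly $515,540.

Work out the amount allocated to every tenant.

Minimums first: Unit PH1 $19,600; Unit 2C $177,600. Remaining pool $318,340.
Remaining pool split over remaining days 576: Unit 1B 124,904.24 → $124,905; Unit G2 165,249.41 → $165,250; Unit 3B 28,186.35 → $28,185.

Unit 1B: $124,905 · Unit G2: $165,250 · Unit PH1: $19,600 · Unit 3B: $28,185 · Unit 2C: $177,600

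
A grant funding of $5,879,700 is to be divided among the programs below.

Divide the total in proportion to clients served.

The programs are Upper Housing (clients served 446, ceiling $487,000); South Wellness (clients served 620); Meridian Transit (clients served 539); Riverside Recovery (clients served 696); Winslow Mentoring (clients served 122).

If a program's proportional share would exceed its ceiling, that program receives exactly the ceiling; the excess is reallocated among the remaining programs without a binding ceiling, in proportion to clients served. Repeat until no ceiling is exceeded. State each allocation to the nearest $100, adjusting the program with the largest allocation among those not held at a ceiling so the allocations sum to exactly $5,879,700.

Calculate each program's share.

Upper Housing: $487,000; South Wellness: $1,691,200; Meridian Transit: $1,470,200; Riverside Recovery: $1,898,500; Winslow Mentoring: $332,800

Total clients served = 2,423.
Proportional shares (ignoring caps): Upper Housing 1,082,272.47; South Wellness 1,504,504.33; Meridian Transit 1,307,948.12; Riverside Recovery 1,688,927.45; Winslow Mentoring 296,047.63.
Held at cap: Upper Housing ($487,000); remaining pool $5,392,700 reallocated over remaining clients served 1,977.
Shares after redistribution: South Wellness 1,691,185.63 → $1,691,200; Meridian Transit 1,470,240.41 → $1,470,200; Riverside Recovery 1,898,492.26 → $1,898,500; Winslow Mentoring 332,781.69 → $332,800.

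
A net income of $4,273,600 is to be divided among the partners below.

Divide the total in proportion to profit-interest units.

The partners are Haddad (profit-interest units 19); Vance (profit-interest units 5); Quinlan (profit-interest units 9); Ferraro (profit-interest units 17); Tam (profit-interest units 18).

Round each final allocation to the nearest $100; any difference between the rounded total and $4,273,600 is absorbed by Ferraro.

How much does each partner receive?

Total profit-interest units = 68.
Proportional shares: Haddad 19/68 × $4,273,600 = 1,194,094.12; Vance 5/68 × $4,273,600 = 314,235.29; Quinlan 9/68 × $4,273,600 = 565,623.53; Ferraro 17/68 × $4,273,600 = 1,068,400.00; Tam 18/68 × $4,273,600 = 1,131,247.06.
At nearest $100: Haddad $1,194,100; Vance $314,200; Quinlan $565,600; Ferraro $1,068,400; Tam $1,131,200. Sum = $4,273,500.
Difference $4,273,600 − $4,273,500 = +$100 applied to Ferraro: Ferraro becomes $1,068,500.

Haddad: $1,194,100; Vance: $314,200; Quinlan: $565,600; Ferraro: $1,068,500; Tam: $1,131,200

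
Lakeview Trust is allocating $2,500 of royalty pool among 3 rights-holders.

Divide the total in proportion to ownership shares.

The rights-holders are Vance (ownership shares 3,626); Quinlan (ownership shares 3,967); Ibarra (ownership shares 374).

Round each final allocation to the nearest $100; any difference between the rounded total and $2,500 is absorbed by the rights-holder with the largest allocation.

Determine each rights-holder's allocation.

Sum of ownership shares: 7,967.
Proportional shares: Vance 3,626/7,967 × $2,500 = 1,137.82; Quinlan 3,967/7,967 × $2,500 = 1,244.82; Ibarra 374/7,967 × $2,500 = 117.36.
At nearest $100: Vance $1,100; Quinlan $1,200; Ibarra $100. Sum = $2,400.
Difference $2,500 − $2,400 = +$100 applied to largest allocation (Quinlan): Quinlan becomes $1,300.

Vance: $1,100 | Quinlan: $1,300 | Ibarra: $100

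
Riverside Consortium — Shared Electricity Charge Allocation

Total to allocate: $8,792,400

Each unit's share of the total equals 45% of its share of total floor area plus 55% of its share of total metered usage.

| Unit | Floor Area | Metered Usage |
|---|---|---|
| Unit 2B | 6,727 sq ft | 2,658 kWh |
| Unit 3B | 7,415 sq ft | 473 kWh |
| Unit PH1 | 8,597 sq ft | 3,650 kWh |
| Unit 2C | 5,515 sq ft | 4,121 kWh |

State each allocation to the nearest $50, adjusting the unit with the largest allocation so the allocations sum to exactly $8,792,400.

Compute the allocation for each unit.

Floor area total 28,254; metered usage total 10,902.
Composite weights (45% floor area + 55% metered usage): Unit 2B 0.2412; Unit 3B 0.1420; Unit PH1 0.3211; Unit 2C 0.2957.
Pro-rata amounts: Unit 2B 2,121,036.75; Unit 3B 1,248,177.16; Unit PH1 2,822,927.51; Unit 2C 2,600,258.57.
At nearest $50: Unit 2B $2,121,050; Unit 3B $1,248,200; Unit PH1 $2,822,950; Unit 2C $2,600,250. Sum = $8,792,450.
Difference $8,792,400 − $8,792,450 = −$50 applied to largest allocation (Unit PH1): Unit PH1 becomes $2,822,900.

Unit 2B: $2,121,050 · Unit 3B: $1,248,200 · Unit PH1: $2,822,900 · Unit 2C: $2,600,250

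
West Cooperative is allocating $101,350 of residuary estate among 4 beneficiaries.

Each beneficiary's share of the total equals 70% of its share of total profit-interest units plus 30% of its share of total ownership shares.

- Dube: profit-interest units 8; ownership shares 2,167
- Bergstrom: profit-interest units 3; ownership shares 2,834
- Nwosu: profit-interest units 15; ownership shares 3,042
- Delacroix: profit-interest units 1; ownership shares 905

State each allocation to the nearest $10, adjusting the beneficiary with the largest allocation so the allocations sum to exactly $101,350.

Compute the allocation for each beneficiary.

Dube: $28,380 · Bergstrom: $17,510 · Nwosu: $49,760 · Delacroix: $5,700

Profit-interest units total 27; ownership shares total 8,948.
Blended shares (70% profit-interest units + 30% ownership shares): Dube 0.2801; Bergstrom 0.1728; Nwosu 0.4909; Delacroix 0.0563.
Unrounded shares: Dube 28,384.13; Bergstrom 17,512.61; Nwosu 49,750.50; Delacroix 5,702.75.
After rounding ($10): Dube $28,380; Bergstrom $17,510; Nwosu $49,750; Delacroix $5,700. Sum = $101,340.
Difference $101,350 − $101,340 = +$10 applied to largest allocation (Nwosu): Nwosu becomes $49,760.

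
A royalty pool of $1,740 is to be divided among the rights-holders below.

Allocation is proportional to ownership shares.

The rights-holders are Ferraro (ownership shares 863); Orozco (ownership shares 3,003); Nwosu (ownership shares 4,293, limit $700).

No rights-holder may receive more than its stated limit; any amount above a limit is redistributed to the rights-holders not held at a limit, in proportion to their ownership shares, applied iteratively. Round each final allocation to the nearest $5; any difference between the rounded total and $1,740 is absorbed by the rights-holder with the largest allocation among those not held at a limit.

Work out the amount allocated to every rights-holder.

Ferraro: $230 | Orozco: $810 | Nwosu: $700

Total ownership shares = 8,159.
Proportional shares (ignoring caps): Ferraro 184.04; Orozco 640.42; Nwosu 915.53.
Capped: Nwosu ($700); balance $1,040 reallocated over remaining ownership shares 3,866.
Remaining shares: Ferraro 232.16 → $230; Orozco 807.84 → $810.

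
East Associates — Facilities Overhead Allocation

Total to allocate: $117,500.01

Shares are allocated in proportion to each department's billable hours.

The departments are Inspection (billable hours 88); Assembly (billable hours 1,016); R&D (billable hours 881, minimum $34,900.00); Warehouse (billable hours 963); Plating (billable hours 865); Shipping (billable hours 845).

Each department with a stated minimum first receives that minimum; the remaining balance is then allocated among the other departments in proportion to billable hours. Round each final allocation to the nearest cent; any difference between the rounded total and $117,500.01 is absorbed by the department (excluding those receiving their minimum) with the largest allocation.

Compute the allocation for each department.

Guaranteed amounts: R&D $34,900.00. Balance $82,600.01.
Balance split over remaining billable hours 3,777: Inspection 1,924.4906 → $1,924.49; Assembly 22,219.1184 → $22,219.12; Warehouse 21,060.0502 → $21,060.05; Plating 18,916.8675 → $18,916.87; Shipping 18,479.4833 → $18,479.48.

Inspection: $1,924.49; Assembly: $22,219.12; R&D: $34,900.00; Warehouse: $21,060.05; Plating: $18,916.87; Shipping: $18,479.48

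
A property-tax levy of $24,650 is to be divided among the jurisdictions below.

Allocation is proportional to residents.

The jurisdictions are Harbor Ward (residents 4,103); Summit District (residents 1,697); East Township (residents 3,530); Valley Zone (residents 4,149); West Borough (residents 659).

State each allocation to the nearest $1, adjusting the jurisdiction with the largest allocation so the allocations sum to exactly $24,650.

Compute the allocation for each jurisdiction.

Harbor Ward: $7,154; Summit District: $2,959; East Township: $6,155; Valley Zone: $7,233; West Borough: $1,149

Combined residents = 14,138.
Unrounded shares: Harbor Ward 4,103/14,138 × $24,650 = 7,153.70; Summit District 1,697/14,138 × $24,650 = 2,958.77; East Township 3,530/14,138 × $24,650 = 6,154.65; Valley Zone 4,149/14,138 × $24,650 = 7,233.90; West Borough 659/14,138 × $24,650 = 1,148.99.
After rounding ($1): Harbor Ward $7,154; Summit District $2,959; East Township $6,155; Valley Zone $7,234; West Borough $1,149. Sum = $24,651.
Difference $24,650 − $24,651 = −$1 applied to largest allocation (Valley Zone): Valley Zone becomes $7,233.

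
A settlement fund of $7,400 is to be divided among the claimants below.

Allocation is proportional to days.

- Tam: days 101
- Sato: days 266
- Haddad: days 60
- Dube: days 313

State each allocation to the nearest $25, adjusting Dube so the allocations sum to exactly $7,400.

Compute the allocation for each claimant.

Total days = 740.
Proportional shares: Tam 101/740 × $7,400 = 1,010.00; Sato 266/740 × $7,400 = 2,660.00; Haddad 60/740 × $7,400 = 600.00; Dube 313/740 × $7,400 = 3,130.00.
After rounding ($25): Tam $1,000; Sato $2,650; Haddad $600; Dube $3,125. Sum = $7,375.
Difference $7,400 − $7,375 = +$25 applied to Dube: Dube becomes $3,150.

Tam: $1,000; Sato: $2,650; Haddad: $600; Dube: $3,150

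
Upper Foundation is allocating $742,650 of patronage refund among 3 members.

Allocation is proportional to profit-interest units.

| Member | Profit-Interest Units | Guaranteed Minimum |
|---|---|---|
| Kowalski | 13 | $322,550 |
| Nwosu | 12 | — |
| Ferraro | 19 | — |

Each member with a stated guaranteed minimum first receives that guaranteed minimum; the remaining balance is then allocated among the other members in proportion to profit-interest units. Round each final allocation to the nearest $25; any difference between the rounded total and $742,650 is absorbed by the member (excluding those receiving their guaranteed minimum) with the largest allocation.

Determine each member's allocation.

Kowalski: $322,550 | Nwosu: $162,625 | Ferraro: $257,475

Guaranteed amounts: Kowalski $322,550. Balance $420,100.
Balance split over remaining profit-interest units 31: Nwosu 162,619.35 → $162,625; Ferraro 257,480.65 → $257,475.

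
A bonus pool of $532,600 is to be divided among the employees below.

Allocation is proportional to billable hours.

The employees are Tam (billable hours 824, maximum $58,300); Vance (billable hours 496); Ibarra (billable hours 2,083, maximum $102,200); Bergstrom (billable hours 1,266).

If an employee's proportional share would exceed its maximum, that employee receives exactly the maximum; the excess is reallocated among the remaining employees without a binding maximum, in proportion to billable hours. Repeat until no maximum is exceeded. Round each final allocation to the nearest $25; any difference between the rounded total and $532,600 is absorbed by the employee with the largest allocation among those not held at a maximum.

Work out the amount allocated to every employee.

Combined billable hours = 4,669.
Proportional shares (ignoring caps): Tam 93,994.95; Vance 56,579.48; Ibarra 237,611.01; Bergstrom 144,414.56.
Capped: Tam ($58,300), Ibarra ($102,200); residual $372,100 reallocated over remaining billable hours 1,762.
Redistributed shares: Vance 104,745.52 → $104,750; Bergstrom 267,354.48 → $267,350.

Tam: $58,300 · Vance: $104,750 · Ibarra: $102,200 · Bergstrom: $267,350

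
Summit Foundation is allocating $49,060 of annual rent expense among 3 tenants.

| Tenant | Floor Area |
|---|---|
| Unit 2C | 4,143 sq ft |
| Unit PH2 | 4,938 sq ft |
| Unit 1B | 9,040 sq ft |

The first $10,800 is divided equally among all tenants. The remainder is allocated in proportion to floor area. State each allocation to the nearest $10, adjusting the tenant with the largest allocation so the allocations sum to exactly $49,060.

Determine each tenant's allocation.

Unit 2C: $12,350; Unit PH2: $14,030; Unit 1B: $22,680

$10,800 shared equally gives $3,600 per tenant.
Remainder $38,260 by floor area (total 18,121): Unit 2C 8,747.37 → $8,750; Unit PH2 10,425.91 → $10,430; Unit 1B 19,086.72 → $19,090.
Rounding difference −$10 on remainder applied to Unit 1B.
Totals: Unit 2C $3,600 + $8,750 = $12,350; Unit PH2 $3,600 + $10,430 = $14,030; Unit 1B $3,600 + $19,080 = $22,680.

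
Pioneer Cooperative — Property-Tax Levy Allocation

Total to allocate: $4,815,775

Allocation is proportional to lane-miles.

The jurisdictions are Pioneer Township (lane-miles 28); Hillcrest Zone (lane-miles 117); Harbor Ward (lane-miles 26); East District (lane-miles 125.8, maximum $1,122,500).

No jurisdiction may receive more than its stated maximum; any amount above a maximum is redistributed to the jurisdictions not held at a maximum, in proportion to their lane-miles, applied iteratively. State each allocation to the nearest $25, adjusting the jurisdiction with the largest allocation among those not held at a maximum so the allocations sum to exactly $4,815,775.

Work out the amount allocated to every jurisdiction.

Pioneer Township: $604,750 | Hillcrest Zone: $2,526,975 | Harbor Ward: $561,550 | East District: $1,122,500

Combined lane-miles = 296.8.
Pro-rata shares before constraints: Pioneer Township 454,318.40; Hillcrest Zone 1,898,401.87; Harbor Ward 421,867.08; East District 2,041,187.65.
Held at cap: East District ($1,122,500); balance $3,693,275 reallocated over remaining lane-miles 171.
Remaining shares: Pioneer Township 604,746.78 → $604,750; Hillcrest Zone 2,526,977.63 → $2,526,975; Harbor Ward 561,550.58 → $561,550.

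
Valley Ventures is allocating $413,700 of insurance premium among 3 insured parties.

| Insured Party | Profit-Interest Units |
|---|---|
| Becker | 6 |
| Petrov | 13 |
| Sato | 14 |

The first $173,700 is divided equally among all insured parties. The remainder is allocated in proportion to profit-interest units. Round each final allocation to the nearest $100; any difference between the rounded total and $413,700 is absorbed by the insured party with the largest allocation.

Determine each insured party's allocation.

$173,700 shared equally gives $57,900 per insured party.
Remainder $240,000 by profit-interest units (total 33): Becker 43,636.36 → $43,600; Petrov 94,545.45 → $94,500; Sato 101,818.18 → $101,800.
Rounding difference +$100 on remainder applied to Sato.
Totals: Becker $57,900 + $43,600 = $101,500; Petrov $57,900 + $94,500 = $152,400; Sato $57,900 + $101,900 = $159,800.

Becker: $101,500 · Petrov: $152,400 · Sato: $159,800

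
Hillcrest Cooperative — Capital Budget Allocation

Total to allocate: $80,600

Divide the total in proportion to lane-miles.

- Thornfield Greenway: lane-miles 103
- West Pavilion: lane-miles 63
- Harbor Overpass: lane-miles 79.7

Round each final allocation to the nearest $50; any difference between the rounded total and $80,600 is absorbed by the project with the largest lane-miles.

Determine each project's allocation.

Sum of lane-miles: 103 + 63 + 79.7 = 245.7.
Raw shares: Thornfield Greenway 33,788.36; West Pavilion 20,666.67; Harbor Overpass 26,144.97.
Rounded to nearest $50: Thornfield Greenway $33,800; West Pavilion $20,650; Harbor Overpass $26,150. Sum = $80,600.
Sum already equals the total — no adjustment.

Thornfield Greenway: $33,800; West Pavilion: $20,650; Harbor Overpass: $26,150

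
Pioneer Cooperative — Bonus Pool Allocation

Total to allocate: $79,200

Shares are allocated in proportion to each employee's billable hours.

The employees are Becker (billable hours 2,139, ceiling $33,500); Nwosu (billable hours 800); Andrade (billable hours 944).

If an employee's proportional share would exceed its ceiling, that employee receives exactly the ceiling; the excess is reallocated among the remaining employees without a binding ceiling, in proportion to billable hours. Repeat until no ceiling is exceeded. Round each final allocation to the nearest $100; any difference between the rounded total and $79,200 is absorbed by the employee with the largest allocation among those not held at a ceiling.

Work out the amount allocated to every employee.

Combined billable hours = 3,883.
Pro-rata shares before constraints: Becker 43,628.33; Nwosu 16,317.28; Andrade 19,254.39.
Cap binds for Becker ($33,500); remaining pool $45,700 reallocated over remaining billable hours 1,744.
Redistributed shares: Nwosu 20,963.30 → $21,000; Andrade 24,736.70 → $24,700.

Becker: $33,500 | Nwosu: $21,000 | Andrade: $24,700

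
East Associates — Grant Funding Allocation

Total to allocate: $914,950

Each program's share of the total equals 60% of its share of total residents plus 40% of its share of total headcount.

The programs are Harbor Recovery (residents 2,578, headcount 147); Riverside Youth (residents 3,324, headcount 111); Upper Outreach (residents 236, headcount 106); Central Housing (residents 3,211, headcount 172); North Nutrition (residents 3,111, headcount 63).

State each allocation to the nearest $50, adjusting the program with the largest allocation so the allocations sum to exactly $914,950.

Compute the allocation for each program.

Harbor Recovery: $203,400; Riverside Youth: $214,250; Upper Outreach: $75,150; Central Housing: $246,600; North Nutrition: $175,550

Totals — residents 12,460, headcount 599.
Composite weights (60% residents + 40% headcount): Harbor Recovery 0.2223; Riverside Youth 0.2342; Upper Outreach 0.0821; Central Housing 0.2695; North Nutrition 0.1919.
Pro-rata amounts: Harbor Recovery 203,397.83; Riverside Youth 214,270.08; Upper Outreach 75,162.23; Central Housing 246,561.54; North Nutrition 175,558.32.
Rounded to nearest $50: Harbor Recovery $203,400; Riverside Youth $214,250; Upper Outreach $75,150; Central Housing $246,550; North Nutrition $175,550. Sum = $914,900.
Difference $914,950 − $914,900 = +$50 applied to largest allocation (Central Housing): Central Housing becomes $246,600.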